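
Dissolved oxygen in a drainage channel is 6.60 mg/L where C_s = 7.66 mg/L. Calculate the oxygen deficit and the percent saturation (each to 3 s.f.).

D ≈ 1.06 mg/L; 86.2 % saturation

D = C_s − C = 7.66 − 6.60 = 1.06 mg/L.
% saturation = 6.60/7.66 × 100 = 86.2 %.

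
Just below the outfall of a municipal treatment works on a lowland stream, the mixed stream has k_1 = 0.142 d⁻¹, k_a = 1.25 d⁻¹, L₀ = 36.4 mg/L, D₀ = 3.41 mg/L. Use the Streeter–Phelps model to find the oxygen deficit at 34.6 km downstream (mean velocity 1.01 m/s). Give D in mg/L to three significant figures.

D ≈ 3.65 mg/L

Travel time t = x/v = 34.6 km / (1.01 m/s) = 34600 m / 1.01 m/s = 34260 s = 0.3965 d.
k_1 L₀/(k_a−k_1) = 0.142×36.4/(1.25−0.142) = 5.169/1.108 = 4.665 mg/L.
e^(−k_1 t) = e^(−0.142×0.3965) = 0.9453; e^(−k_a t) = e^(−1.25×0.3965) = 0.6092.
D = 4.665 × (0.9453 − 0.6092) + 3.41 × 0.6092 = 1.568 + 2.077 = 3.645 mg/L.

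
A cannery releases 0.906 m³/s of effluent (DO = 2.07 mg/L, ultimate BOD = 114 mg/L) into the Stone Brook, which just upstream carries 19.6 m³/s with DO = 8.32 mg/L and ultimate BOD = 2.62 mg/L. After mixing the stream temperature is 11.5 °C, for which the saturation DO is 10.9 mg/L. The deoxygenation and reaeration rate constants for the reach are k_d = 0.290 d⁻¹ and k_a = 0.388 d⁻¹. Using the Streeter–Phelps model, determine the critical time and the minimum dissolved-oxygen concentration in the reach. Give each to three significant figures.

Mixed DO = (19.6×8.32 + 0.906×2.07)/(19.6+0.906) = 164.9/20.51 = 8.044 mg/L.
Mixed L₀ = (19.6×2.62 + 0.906×114)/(20.51) = 154.6/20.51 = 7.541 mg/L.
Initial deficit D₀ = C_s − DO₀ = 10.9 − 8.044 = 2.856 mg/L.
t_c = (1/0.09800) ln[(0.388/0.290)(1 − 2.856×0.09800/(0.290×7.541))] = 10.20 × ln(1.167) = 1.573 d.
D_c = (0.290/0.388) × 7.541 × e^(−0.290×1.573) = 0.7474 × 7.541 × 0.6337 = 3.572 mg/L.
Minimum DO = 10.9 − 3.572 = 7.328 mg/L.

t_c ≈ 1.57 d; minimum DO ≈ 7.33 mg/L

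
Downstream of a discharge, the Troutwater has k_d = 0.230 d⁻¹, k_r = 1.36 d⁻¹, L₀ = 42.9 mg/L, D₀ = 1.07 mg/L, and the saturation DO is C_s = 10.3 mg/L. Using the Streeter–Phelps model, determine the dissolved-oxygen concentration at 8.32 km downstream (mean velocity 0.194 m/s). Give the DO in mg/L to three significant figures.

DO ≈ 6.41 mg/L

Travel time t = x/v = 8.32 km / (0.194 m/s) = 8320 m / 0.194 m/s = 42890 s = 0.4964 d.
k_d L₀/(k_r−k_d) = 0.230×42.9/(1.36−0.230) = 9.867/1.130 = 8.732 mg/L.
e^(−k_d t) = e^(−0.230×0.4964) = 0.8921; e^(−k_r t) = e^(−1.36×0.4964) = 0.5091.
D = 8.732 × (0.8921 − 0.5091) + 1.07 × 0.5091 = 3.344 + 0.5448 = 3.889 mg/L.
DO = C_s − D = 10.3 − 3.889 = 6.411 mg/L.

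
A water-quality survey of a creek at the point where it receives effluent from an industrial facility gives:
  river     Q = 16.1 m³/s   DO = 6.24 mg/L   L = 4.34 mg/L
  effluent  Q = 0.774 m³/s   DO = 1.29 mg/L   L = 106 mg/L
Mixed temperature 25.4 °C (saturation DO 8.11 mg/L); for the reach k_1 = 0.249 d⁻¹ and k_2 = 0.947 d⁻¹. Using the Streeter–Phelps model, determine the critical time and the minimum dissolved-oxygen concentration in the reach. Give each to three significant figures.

Mixed DO = (16.1×6.24 + 0.774×1.29)/(16.1+0.774) = 101.5/16.87 = 6.013 mg/L.
Mixed L₀ = (16.1×4.34 + 0.774×106)/(16.87) = 151.9/16.87 = 9.003 mg/L.
Initial deficit D₀ = C_s − DO₀ = 8.11 − 6.013 = 2.097 mg/L.
t_c = (1/0.6980) ln[(0.947/0.249)(1 − 2.097×0.6980/(0.249×9.003))] = 1.433 × ln(1.320) = 0.3977 d.
D_c = (0.249/0.947) × 9.003 × e^(−0.249×0.3977) = 0.2629 × 9.003 × 0.9057 = 2.144 mg/L.
Minimum DO = 8.11 − 2.144 = 5.966 mg/L.

t_c ≈ 0.398 d; minimum DO ≈ 5.97 mg/L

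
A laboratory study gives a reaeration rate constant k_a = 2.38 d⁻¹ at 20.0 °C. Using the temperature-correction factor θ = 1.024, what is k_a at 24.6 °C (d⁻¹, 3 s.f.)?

k_a(T₂) = k_a(T₁) · θ^(T₂−T₁) = 2.38 × 1.024^(24.6−20.0)
= 2.38 × 1.024^4.60 = 2.38 × 1.115 = 2.654 d⁻¹.

k_a ≈ 2.65 d⁻¹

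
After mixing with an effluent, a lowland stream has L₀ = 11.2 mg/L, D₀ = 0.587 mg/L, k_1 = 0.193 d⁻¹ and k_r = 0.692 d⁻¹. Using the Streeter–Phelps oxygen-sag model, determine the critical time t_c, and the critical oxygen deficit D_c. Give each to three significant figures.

t_c ≈ 2.27 d; D_c ≈ 2.02 mg/L

With k_r/k_1 = 3.585 and 1 − D₀(k_r−k_1)/(k_1 L₀) = 0.8645,
t_c = ln(3.585 × 0.8645) / (0.692 − 0.193) = ln(3.100) / 0.4990 = 1.131/0.4990 = 2.267 d.
D_c = (k_1/k_r) L₀ e^(−k_1 t_c) = (0.193/0.692) × 11.2 × e^(−0.193×2.267) = 0.2789 × 11.2 × 0.6456 = 2.017 mg/L.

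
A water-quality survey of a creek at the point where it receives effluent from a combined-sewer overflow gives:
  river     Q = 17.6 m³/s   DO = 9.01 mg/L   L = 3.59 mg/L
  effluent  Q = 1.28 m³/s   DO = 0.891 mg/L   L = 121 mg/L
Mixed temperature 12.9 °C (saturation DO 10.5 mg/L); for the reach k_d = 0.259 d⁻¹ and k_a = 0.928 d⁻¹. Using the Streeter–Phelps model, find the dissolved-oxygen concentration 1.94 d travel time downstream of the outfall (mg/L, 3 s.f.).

Mixed DO = (17.6×9.01 + 1.28×0.891)/(17.6+1.28) = 159.7/18.88 = 8.460 mg/L.
Mixed L₀ = (17.6×3.59 + 1.28×121)/(18.88) = 218.1/18.88 = 11.55 mg/L.
Initial deficit D₀ = C_s − DO₀ = 10.5 − 8.460 = 2.040 mg/L.
D(1.94) = [0.259×11.55/(0.928−0.259)](e^(−0.259×1.94) − e^(−0.928×1.94)) + 2.040 e^(−0.928×1.94)
= 4.472 × (0.6050 − 0.1652) + 2.040 × 0.1652 = 2.304 mg/L.
DO = 10.5 − 2.304 = 8.196 mg/L.

DO ≈ 8.20 mg/L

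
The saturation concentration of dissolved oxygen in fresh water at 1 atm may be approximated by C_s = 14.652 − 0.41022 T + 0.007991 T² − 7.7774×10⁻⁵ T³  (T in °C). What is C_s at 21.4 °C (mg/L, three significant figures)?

C_s ≈ 8.77 mg/L

C_s = 14.652 − 0.41022×21.4 + 0.007991×21.4² − 7.7774×10⁻⁵×21.4³ = 8.771 mg/L.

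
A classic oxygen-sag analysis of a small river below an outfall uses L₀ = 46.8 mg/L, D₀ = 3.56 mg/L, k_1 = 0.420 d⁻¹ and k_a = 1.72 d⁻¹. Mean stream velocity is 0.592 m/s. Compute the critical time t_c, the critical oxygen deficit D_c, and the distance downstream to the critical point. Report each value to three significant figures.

t_c ≈ 0.878 d; D_c ≈ 7.90 mg/L; x_c ≈ 44.9 km

t_c = [1/(k_a−k_1)] ln[(k_a/k_1)(1 − D₀(k_a−k_1)/(k_1 L₀))]
= [1/(1.72−0.420)] ln[(1.72/0.420)(1 − 3.56×1.300/(0.420×46.8))]
= (1/1.300) ln[4.095 × 0.7646] = 0.7692 × ln(3.131) = 0.7692 × 1.141 = 0.8780 d.
L(t_c) = L₀ e^(−k_1 t_c) = 46.8 × 0.6916 = 32.37 mg/L, and at the critical point k_a D_c = k_1 L, so D_c = (0.420/1.72) × 32.37 = 7.904 mg/L.
x_c = v t_c = 0.592 m/s × 0.8780 d × 86400 s/d = 44910 m ≈ 44.9 km.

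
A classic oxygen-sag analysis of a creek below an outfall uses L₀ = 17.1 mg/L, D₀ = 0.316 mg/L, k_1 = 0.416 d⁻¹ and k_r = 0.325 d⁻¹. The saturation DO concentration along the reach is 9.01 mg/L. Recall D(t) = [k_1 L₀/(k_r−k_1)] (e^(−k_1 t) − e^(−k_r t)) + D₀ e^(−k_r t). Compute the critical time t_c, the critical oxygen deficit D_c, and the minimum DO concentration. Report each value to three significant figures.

t_c ≈ 2.67 d; D_c ≈ 7.21 mg/L; min DO ≈ 1.80 mg/L

At the critical point dD/dt = 0, so k_1 L₀ e^(−k_1 t) = k_r D. Substituting D(t) from the Streeter–Phelps equation and solving for t gives
t_c = ln[(k_r/k_1)(1 − D₀(k_r−k_1)/(k_1 L₀))] / (k_r−k_1).
Here k_r−k_1 = -0.09100 d⁻¹ and 1 − D₀(k_r−k_1)/(k_1 L₀) = 1 − 0.316×-0.09100/(0.416×17.1) = 1.004, so
t_c = ln(0.7813 × 1.004) / -0.09100 = -0.2428 / -0.09100 = 2.668 d.
D_c = (k_1/k_r) L₀ e^(−k_1 t_c) = (0.416/0.325) × 17.1 × e^(−0.416×2.668) = 1.280 × 17.1 × 0.3295 = 7.213 mg/L.
Minimum DO = C_s − D_c = 9.01 − 7.213 = 1.797 mg/L.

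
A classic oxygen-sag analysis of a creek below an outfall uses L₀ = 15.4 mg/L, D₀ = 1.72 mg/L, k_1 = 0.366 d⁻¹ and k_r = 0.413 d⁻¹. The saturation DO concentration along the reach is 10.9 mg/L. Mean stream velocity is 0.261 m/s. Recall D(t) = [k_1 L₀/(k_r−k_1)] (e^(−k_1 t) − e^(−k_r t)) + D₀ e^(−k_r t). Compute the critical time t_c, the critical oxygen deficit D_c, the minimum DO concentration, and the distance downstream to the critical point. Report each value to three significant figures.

At the critical point dD/dt = 0, so k_1 L₀ e^(−k_1 t) = k_r D. Substituting D(t) from the Streeter–Phelps equation and solving for t gives
t_c = ln[(k_r/k_1)(1 − D₀(k_r−k_1)/(k_1 L₀))] / (k_r−k_1).
Here k_r−k_1 = 0.04700 d⁻¹ and 1 − D₀(k_r−k_1)/(k_1 L₀) = 1 − 1.72×0.04700/(0.366×15.4) = 0.9857, so
t_c = ln(1.128 × 0.9857) / 0.04700 = 0.1064 / 0.04700 = 2.263 d.
L(t_c) = L₀ e^(−k_1 t_c) = 15.4 × 0.4368 = 6.727 mg/L, and at the critical point k_r D_c = k_1 L, so D_c = (0.366/0.413) × 6.727 = 5.961 mg/L.
Minimum DO = C_s − D_c = 10.9 − 5.961 = 4.939 mg/L.
x_c = v t_c = 0.261 m/s × 2.263 d × 86400 s/d = 51030 m ≈ 51.0 km.

t_c ≈ 2.26 d; D_c ≈ 5.96 mg/L; min DO ≈ 4.94 mg/L; x_c ≈ 51.0 km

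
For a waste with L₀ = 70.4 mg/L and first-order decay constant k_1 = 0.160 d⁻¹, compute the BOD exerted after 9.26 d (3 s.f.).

y_t = L₀(1 − e^(−k_1 t)) = 70.4 × (1 − e^(−0.160×9.26))
= 70.4 × (1 − 0.2273) = 70.4 × 0.7727 = 54.40 mg/L.

y ≈ 54.4 mg/L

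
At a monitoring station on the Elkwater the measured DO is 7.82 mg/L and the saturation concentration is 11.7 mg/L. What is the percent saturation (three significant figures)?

% saturation = C/C_s × 100 = 7.82/11.7 × 100 = 66.8 %.

66.8 % saturation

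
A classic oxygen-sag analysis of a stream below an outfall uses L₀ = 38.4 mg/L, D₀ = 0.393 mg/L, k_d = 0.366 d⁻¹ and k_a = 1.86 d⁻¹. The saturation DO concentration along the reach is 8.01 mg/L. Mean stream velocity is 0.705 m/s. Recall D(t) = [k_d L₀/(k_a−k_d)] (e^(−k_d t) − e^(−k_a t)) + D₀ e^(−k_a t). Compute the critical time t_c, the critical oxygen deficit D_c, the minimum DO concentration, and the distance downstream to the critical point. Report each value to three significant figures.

t_c ≈ 1.06 d; D_c ≈ 5.13 mg/L; min DO ≈ 2.88 mg/L; x_c ≈ 64.5 km

With k_a/k_d = 5.082 and 1 − D₀(k_a−k_d)/(k_d L₀) = 0.9582,
t_c = ln(5.082 × 0.9582) / (1.86 − 0.366) = ln(4.870) / 1.494 = 1.583/1.494 = 1.060 d.
L(t_c) = L₀ e^(−k_d t_c) = 38.4 × 0.6785 = 26.06 mg/L, and at the critical point k_a D_c = k_d L, so D_c = (0.366/1.86) × 26.06 = 5.127 mg/L.
Minimum DO = C_s − D_c = 8.01 − 5.127 = 2.883 mg/L.
x_c = v t_c = 0.705 m/s × 1.060 d × 86400 s/d = 64540 m ≈ 64.5 km.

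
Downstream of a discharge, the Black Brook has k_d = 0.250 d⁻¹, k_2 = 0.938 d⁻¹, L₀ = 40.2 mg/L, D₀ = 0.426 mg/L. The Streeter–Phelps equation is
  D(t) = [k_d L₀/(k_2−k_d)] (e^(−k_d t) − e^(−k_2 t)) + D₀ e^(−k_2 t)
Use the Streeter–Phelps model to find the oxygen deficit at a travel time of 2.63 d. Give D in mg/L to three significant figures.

D ≈ 6.37 mg/L

k_d L₀/(k_2−k_d) = 0.250×40.2/(0.938−0.250) = 10.05/0.6880 = 14.61 mg/L.
e^(−k_d t) = e^(−0.250×2.630) = 0.5181; e^(−k_2 t) = e^(−0.938×2.630) = 0.08484.
D = 14.61 × (0.5181 − 0.08484) + 0.426 × 0.08484 = 6.329 + 0.03614 = 6.366 mg/L.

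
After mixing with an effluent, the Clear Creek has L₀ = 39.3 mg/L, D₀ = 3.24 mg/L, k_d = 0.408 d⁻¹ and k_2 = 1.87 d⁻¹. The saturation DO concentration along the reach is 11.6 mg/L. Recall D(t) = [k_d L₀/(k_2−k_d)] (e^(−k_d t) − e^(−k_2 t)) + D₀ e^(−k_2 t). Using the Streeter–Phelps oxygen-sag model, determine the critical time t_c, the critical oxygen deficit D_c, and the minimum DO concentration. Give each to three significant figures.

With k_2/k_d = 4.583 and 1 − D₀(k_2−k_d)/(k_d L₀) = 0.7046,
t_c = ln(4.583 × 0.7046) / (1.87 − 0.408) = ln(3.229) / 1.462 = 1.172/1.462 = 0.8018 d.
L(t_c) = L₀ e^(−k_d t_c) = 39.3 × 0.7210 = 28.33 mg/L, and at the critical point k_2 D_c = k_d L, so D_c = (0.408/1.87) × 28.33 = 6.182 mg/L.
Minimum DO = C_s − D_c = 11.6 − 6.182 = 5.418 mg/L.

t_c ≈ 0.802 d; D_c ≈ 6.18 mg/L; min DO ≈ 5.42 mg/L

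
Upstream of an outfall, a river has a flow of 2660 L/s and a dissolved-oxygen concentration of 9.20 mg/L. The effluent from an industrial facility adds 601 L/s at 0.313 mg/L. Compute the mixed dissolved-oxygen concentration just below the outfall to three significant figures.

7.56 mg/L

Flow-weighted mixing: C = (Q_r C_r + Q_w C_w)/(Q_r + Q_w)
= (2660×9.20 + 601×0.313)/(2660 + 601) = 24660/3261 = 7.562 mg/L.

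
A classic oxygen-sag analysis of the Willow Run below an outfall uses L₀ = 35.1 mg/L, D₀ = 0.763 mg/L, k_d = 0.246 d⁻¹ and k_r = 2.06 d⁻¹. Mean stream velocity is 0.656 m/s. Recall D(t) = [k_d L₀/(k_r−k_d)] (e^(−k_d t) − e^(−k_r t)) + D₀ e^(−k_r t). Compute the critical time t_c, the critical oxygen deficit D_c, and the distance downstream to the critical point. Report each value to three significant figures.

t_c ≈ 1.08 d; D_c ≈ 3.22 mg/L; x_c ≈ 60.9 km

t_c = [1/(k_r−k_d)] ln[(k_r/k_d)(1 − D₀(k_r−k_d)/(k_d L₀))]
= [1/(2.06−0.246)] ln[(2.06/0.246)(1 − 0.763×1.814/(0.246×35.1))]
= (1/1.814) ln[8.374 × 0.8397] = 0.5513 × ln(7.032) = 0.5513 × 1.950 = 1.075 d.
D_c = (k_d/k_r) L₀ e^(−k_d t_c) = (0.246/2.06) × 35.1 × e^(−0.246×1.075) = 0.1194 × 35.1 × 0.7676 = 3.217 mg/L.
x_c = v t_c = 0.656 m/s × 1.075 d × 86400 s/d = 60940 m ≈ 60.9 km.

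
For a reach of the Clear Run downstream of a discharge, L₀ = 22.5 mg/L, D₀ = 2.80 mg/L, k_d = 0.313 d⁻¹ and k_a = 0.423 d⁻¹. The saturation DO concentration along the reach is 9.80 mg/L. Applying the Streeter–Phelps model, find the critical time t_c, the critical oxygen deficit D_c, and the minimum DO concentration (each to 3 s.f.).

t_c ≈ 2.33 d; D_c ≈ 8.03 mg/L; min DO ≈ 1.77 mg/L

At the critical point dD/dt = 0, so k_d L₀ e^(−k_d t) = k_a D. Substituting D(t) from the Streeter–Phelps equation and solving for t gives
t_c = ln[(k_a/k_d)(1 − D₀(k_a−k_d)/(k_d L₀))] / (k_a−k_d).
Here k_a−k_d = 0.1100 d⁻¹ and 1 − D₀(k_a−k_d)/(k_d L₀) = 1 − 2.80×0.1100/(0.313×22.5) = 0.9563, so
t_c = ln(1.351 × 0.9563) / 0.1100 = 0.2564 / 0.1100 = 2.331 d.
L(t_c) = L₀ e^(−k_d t_c) = 22.5 × 0.4820 = 10.85 mg/L, and at the critical point k_a D_c = k_d L, so D_c = (0.313/0.423) × 10.85 = 8.026 mg/L.
Minimum DO = C_s − D_c = 9.80 − 8.026 = 1.774 mg/L.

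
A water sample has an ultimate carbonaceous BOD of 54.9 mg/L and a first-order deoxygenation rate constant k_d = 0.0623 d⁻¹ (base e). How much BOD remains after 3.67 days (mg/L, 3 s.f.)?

L_t = L₀ e^(−k_d t) = 54.9 × e^(−0.0623×3.67) = 54.9 × 0.7956 = 43.68 mg/L.

L ≈ 43.7 mg/L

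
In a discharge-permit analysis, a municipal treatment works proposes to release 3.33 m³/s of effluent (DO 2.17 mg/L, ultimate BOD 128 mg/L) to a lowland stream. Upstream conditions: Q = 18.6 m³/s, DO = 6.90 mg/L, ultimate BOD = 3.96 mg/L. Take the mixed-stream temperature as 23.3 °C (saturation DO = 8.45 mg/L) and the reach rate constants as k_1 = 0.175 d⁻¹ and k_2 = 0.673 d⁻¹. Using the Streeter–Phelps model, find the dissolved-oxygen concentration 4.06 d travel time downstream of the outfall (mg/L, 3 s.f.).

DO ≈ 4.89 mg/L

Mixed DO = (18.6×6.90 + 3.33×2.17)/(18.6+3.33) = 135.6/21.93 = 6.182 mg/L.
Mixed L₀ = (18.6×3.96 + 3.33×128)/(21.93) = 499.9/21.93 = 22.80 mg/L.
Initial deficit D₀ = C_s − DO₀ = 8.45 − 6.182 = 2.268 mg/L.
D(4.06) = [0.175×22.80/(0.673−0.175)](e^(−0.175×4.06) − e^(−0.673×4.06)) + 2.268 e^(−0.673×4.06)
= 8.010 × (0.4914 − 0.06506) + 2.268 × 0.06506 = 3.563 mg/L.
DO = 8.45 − 3.563 = 4.887 mg/L.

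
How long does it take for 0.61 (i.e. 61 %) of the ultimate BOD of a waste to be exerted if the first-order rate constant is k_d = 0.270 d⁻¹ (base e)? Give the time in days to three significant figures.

t ≈ 3.49 d

y/L₀ = 1 − e^(−k_d t) = 0.61 ⇒ e^(−k_d t) = 0.390
t = −ln(0.390) / 0.270 = 0.9416 / 0.270 = 3.487 d.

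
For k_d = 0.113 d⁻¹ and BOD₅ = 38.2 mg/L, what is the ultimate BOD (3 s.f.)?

L₀ ≈ 88.5 mg/L

BOD₅ = L₀(1 − e^(−5k_d)) ⇒ L₀ = BOD₅ / (1 − e^(−5×0.113))
= 38.2 / (1 − 0.5684) = 38.2 / 0.4316 = 88.50 mg/L.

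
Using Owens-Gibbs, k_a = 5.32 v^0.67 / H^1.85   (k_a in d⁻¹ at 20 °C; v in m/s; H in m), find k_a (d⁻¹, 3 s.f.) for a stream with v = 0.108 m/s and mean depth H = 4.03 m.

k_a = 5.32 × 0.108^0.67 / 4.03^1.85 = 5.32 × 0.2251 / 13.18 = 0.09088 d⁻¹.

k_a ≈ 0.0909 d⁻¹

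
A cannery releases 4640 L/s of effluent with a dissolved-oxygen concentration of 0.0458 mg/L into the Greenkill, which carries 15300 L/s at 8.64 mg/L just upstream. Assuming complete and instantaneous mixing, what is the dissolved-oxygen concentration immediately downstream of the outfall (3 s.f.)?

6.64 mg/L

Flow-weighted mixing: C = (Q_r C_r + Q_w C_w)/(Q_r + Q_w)
= (15300×8.64 + 4640×0.0458)/(15300 + 4640) = 132400/19940 = 6.640 mg/L.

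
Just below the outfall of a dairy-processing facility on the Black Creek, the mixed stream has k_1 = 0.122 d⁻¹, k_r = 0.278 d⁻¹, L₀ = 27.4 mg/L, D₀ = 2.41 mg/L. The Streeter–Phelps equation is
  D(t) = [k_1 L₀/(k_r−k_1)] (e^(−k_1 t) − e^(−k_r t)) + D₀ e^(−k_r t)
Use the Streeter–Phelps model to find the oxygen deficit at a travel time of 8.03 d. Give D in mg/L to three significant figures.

k_1 L₀/(k_r−k_1) = 0.122×27.4/(0.278−0.122) = 3.343/0.1560 = 21.43 mg/L.
e^(−k_1 t) = e^(−0.122×8.030) = 0.3754; e^(−k_r t) = e^(−0.278×8.030) = 0.1073.
D = 21.43 × (0.3754 − 0.1073) + 2.41 × 0.1073 = 5.746 + 0.2585 = 6.005 mg/L.

D ≈ 6.00 mg/L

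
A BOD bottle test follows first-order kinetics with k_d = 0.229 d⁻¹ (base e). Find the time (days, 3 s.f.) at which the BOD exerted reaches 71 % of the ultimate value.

y/L₀ = 1 − e^(−k_d t) = 0.71 ⇒ e^(−k_d t) = 0.290
t = −ln(0.290) / 0.229 = 1.238 / 0.229 = 5.406 d.

t ≈ 5.41 d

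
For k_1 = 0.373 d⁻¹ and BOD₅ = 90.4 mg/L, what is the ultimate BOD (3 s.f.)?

L₀ ≈ 107 mg/L

BOD₅ = L₀(1 − e^(−5k_1)) ⇒ L₀ = BOD₅ / (1 − e^(−5×0.373))
= 90.4 / (1 − 0.1549) = 90.4 / 0.8451 = 107.0 mg/L.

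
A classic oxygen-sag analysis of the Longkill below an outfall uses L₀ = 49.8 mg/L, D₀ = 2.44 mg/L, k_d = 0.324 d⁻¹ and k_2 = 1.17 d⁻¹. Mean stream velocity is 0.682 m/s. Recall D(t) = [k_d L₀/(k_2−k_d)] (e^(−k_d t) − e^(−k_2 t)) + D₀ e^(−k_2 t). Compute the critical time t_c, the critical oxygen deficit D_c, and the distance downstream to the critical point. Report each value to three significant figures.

At the critical point dD/dt = 0, so k_d L₀ e^(−k_d t) = k_2 D. Substituting D(t) from the Streeter–Phelps equation and solving for t gives
t_c = ln[(k_2/k_d)(1 − D₀(k_2−k_d)/(k_d L₀))] / (k_2−k_d).
Here k_2−k_d = 0.8460 d⁻¹ and 1 − D₀(k_2−k_d)/(k_d L₀) = 1 − 2.44×0.8460/(0.324×49.8) = 0.8721, so
t_c = ln(3.611 × 0.8721) / 0.8460 = 1.147 / 0.8460 = 1.356 d.
L(t_c) = L₀ e^(−k_d t_c) = 49.8 × 0.6445 = 32.09 mg/L, and at the critical point k_2 D_c = k_d L, so D_c = (0.324/1.17) × 32.09 = 8.888 mg/L.
x_c = v t_c = 0.682 m/s × 1.356 d × 86400 s/d = 79900 m ≈ 79.9 km.

t_c ≈ 1.36 d; D_c ≈ 8.89 mg/L; x_c ≈ 79.9 km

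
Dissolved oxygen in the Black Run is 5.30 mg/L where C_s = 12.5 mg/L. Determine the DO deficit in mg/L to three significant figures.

D = C_s − C = 12.5 − 5.30 = 7.20 mg/L.

D ≈ 7.20 mg/L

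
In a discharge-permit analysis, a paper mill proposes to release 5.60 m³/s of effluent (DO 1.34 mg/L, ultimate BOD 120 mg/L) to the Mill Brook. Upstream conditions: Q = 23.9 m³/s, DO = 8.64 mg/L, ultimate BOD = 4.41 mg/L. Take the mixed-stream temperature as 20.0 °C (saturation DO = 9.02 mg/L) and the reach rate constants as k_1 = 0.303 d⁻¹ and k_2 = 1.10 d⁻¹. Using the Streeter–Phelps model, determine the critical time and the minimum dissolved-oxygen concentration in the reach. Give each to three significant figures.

t_c ≈ 1.37 d; minimum DO ≈ 4.23 mg/L

Mixed DO = (23.9×8.64 + 5.60×1.34)/(23.9+5.60) = 214.0/29.50 = 7.254 mg/L.
Mixed L₀ = (23.9×4.41 + 5.60×120)/(29.50) = 777.4/29.50 = 26.35 mg/L.
Initial deficit D₀ = C_s − DO₀ = 9.02 − 7.254 = 1.766 mg/L.
t_c = (1/0.7970) ln[(1.10/0.303)(1 − 1.766×0.7970/(0.303×26.35))] = 1.255 × ln(2.991) = 1.374 d.
D_c = (0.303/1.10) × 26.35 × e^(−0.303×1.374) = 0.2755 × 26.35 × 0.6594 = 4.786 mg/L.
Minimum DO = 9.02 − 4.786 = 4.234 mg/L.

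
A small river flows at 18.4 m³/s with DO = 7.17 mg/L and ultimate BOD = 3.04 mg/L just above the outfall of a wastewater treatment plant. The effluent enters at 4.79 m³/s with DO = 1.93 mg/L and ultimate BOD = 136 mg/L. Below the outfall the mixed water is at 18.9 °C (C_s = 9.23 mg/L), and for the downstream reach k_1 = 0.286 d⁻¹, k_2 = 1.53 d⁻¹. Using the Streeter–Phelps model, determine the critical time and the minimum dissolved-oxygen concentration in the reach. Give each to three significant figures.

t_c ≈ 0.870 d; minimum DO ≈ 4.78 mg/L

Mixed DO = (18.4×7.17 + 4.79×1.93)/(18.4+4.79) = 141.2/23.19 = 6.088 mg/L.
Mixed L₀ = (18.4×3.04 + 4.79×136)/(23.19) = 707.4/23.19 = 30.50 mg/L.
Initial deficit D₀ = C_s − DO₀ = 9.23 − 6.088 = 3.142 mg/L.
t_c = (1/1.244) ln[(1.53/0.286)(1 − 3.142×1.244/(0.286×30.50))] = 0.8039 × ln(2.953) = 0.8703 d.
D_c = (0.286/1.53) × 30.50 × e^(−0.286×0.8703) = 0.1869 × 30.50 × 0.7796 = 4.446 mg/L.
Minimum DO = 9.23 − 4.446 = 4.784 mg/L.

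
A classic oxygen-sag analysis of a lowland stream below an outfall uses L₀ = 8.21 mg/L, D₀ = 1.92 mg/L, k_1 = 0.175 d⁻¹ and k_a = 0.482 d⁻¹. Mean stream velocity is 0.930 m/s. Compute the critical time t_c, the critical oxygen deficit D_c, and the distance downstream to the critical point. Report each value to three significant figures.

t_c ≈ 1.58 d; D_c ≈ 2.26 mg/L; x_c ≈ 127 km

t_c = [1/(k_a−k_1)] ln[(k_a/k_1)(1 − D₀(k_a−k_1)/(k_1 L₀))]
= [1/(0.482−0.175)] ln[(0.482/0.175)(1 − 1.92×0.3070/(0.175×8.21))]
= (1/0.3070) ln[2.754 × 0.5897] = 3.257 × ln(1.624) = 3.257 × 0.4851 = 1.580 d.
L(t_c) = L₀ e^(−k_1 t_c) = 8.21 × 0.7584 = 6.227 mg/L, and at the critical point k_a D_c = k_1 L, so D_c = (0.175/0.482) × 6.227 = 2.261 mg/L.
x_c = v t_c = 0.930 m/s × 1.580 d × 86400 s/d = 127000 m ≈ 127 km.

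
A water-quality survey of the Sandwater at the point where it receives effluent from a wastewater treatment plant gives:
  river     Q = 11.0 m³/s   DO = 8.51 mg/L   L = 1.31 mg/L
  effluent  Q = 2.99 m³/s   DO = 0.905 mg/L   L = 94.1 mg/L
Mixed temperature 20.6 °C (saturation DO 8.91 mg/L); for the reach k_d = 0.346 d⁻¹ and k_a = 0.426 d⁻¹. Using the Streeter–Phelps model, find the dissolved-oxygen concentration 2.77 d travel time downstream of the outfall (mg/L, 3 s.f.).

DO ≈ 1.32 mg/L

Mixed DO = (11.0×8.51 + 2.99×0.905)/(11.0+2.99) = 96.32/13.99 = 6.885 mg/L.
Mixed L₀ = (11.0×1.31 + 2.99×94.1)/(13.99) = 295.8/13.99 = 21.14 mg/L.
Initial deficit D₀ = C_s − DO₀ = 8.91 − 6.885 = 2.025 mg/L.
D(2.77) = [0.346×21.14/(0.426−0.346)](e^(−0.346×2.77) − e^(−0.426×2.77)) + 2.025 e^(−0.426×2.77)
= 91.44 × (0.3835 − 0.3073) + 2.025 × 0.3073 = 7.592 mg/L.
DO = 8.91 − 7.592 = 1.318 mg/L.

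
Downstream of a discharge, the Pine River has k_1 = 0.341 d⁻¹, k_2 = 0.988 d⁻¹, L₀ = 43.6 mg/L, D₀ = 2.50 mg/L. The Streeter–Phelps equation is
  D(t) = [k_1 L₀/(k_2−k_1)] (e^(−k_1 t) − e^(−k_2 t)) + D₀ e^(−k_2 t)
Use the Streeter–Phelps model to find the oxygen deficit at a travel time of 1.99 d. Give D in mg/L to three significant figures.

k_1 L₀/(k_2−k_1) = 0.341×43.6/(0.988−0.341) = 14.87/0.6470 = 22.98 mg/L.
e^(−k_1 t) = e^(−0.341×1.990) = 0.5073; e^(−k_2 t) = e^(−0.988×1.990) = 0.1400.
D = 22.98 × (0.5073 − 0.1400) + 2.50 × 0.1400 = 8.441 + 0.3500 = 8.791 mg/L.

D ≈ 8.79 mg/L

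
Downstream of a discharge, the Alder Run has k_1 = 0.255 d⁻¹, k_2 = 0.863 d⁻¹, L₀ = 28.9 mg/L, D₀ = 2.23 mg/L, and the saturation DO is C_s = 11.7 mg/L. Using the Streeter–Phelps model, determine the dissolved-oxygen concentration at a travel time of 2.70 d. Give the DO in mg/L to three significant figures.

DO ≈ 6.57 mg/L

k_1 L₀/(k_2−k_1) = 0.255×28.9/(0.863−0.255) = 7.369/0.6080 = 12.12 mg/L.
e^(−k_1 t) = e^(−0.255×2.700) = 0.5023; e^(−k_2 t) = e^(−0.863×2.700) = 0.09729.
D = 12.12 × (0.5023 − 0.09729) + 2.23 × 0.09729 = 4.909 + 0.2169 = 5.126 mg/L.
DO = C_s − D = 11.7 − 5.126 = 6.574 mg/L.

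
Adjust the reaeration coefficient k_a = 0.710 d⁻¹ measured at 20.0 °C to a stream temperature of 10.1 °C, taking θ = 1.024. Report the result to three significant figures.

k_a ≈ 0.561 d⁻¹

k_a(T₂) = k_a(T₁) · θ^(T₂−T₁) = 0.710 × 1.024^(10.1−20.0)
= 0.710 × 1.024^-9.90 = 0.710 × 0.7907 = 0.5614 d⁻¹.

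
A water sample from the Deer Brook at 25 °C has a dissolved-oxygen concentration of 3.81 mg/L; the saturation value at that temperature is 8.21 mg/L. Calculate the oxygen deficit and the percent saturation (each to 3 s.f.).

D ≈ 4.40 mg/L; 46.4 % saturation

D = C_s − C = 8.21 − 3.81 = 4.40 mg/L.
% saturation = 3.81/8.21 × 100 = 46.4 %.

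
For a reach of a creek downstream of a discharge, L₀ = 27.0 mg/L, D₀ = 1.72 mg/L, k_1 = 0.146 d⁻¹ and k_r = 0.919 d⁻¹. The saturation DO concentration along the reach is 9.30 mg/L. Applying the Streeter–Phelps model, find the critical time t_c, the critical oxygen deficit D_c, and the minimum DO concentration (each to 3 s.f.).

With k_r/k_1 = 6.295 and 1 − D₀(k_r−k_1)/(k_1 L₀) = 0.6627,
t_c = ln(6.295 × 0.6627) / (0.919 − 0.146) = ln(4.172) / 0.7730 = 1.428/0.7730 = 1.848 d.
D_c = (k_1/k_r) L₀ e^(−k_1 t_c) = (0.146/0.919) × 27.0 × e^(−0.146×1.848) = 0.1589 × 27.0 × 0.7636 = 3.275 mg/L.
Minimum DO = C_s − D_c = 9.30 − 3.275 = 6.025 mg/L.

t_c ≈ 1.85 d; D_c ≈ 3.28 mg/L; min DO ≈ 6.02 mg/L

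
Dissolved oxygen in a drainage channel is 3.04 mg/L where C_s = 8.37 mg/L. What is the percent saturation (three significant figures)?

% saturation = C/C_s × 100 = 3.04/8.37 × 100 = 36.3 %.

36.3 % saturation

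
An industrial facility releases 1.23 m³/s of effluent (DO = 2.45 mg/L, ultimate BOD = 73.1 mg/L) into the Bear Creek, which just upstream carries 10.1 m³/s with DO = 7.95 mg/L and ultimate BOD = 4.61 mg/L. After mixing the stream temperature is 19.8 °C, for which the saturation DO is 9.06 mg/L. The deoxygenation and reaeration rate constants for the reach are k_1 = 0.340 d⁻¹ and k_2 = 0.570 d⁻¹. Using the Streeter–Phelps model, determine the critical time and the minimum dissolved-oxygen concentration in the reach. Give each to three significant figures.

Mixed DO = (10.1×7.95 + 1.23×2.45)/(10.1+1.23) = 83.31/11.33 = 7.353 mg/L.
Mixed L₀ = (10.1×4.61 + 1.23×73.1)/(11.33) = 136.5/11.33 = 12.05 mg/L.
Initial deficit D₀ = C_s − DO₀ = 9.06 − 7.353 = 1.707 mg/L.
t_c = (1/0.2300) ln[(0.570/0.340)(1 − 1.707×0.2300/(0.340×12.05))] = 4.348 × ln(1.516) = 1.808 d.
D_c = (0.340/0.570) × 12.05 × e^(−0.340×1.808) = 0.5965 × 12.05 × 0.5407 = 3.885 mg/L.
Minimum DO = 9.06 − 3.885 = 5.175 mg/L.

t_c ≈ 1.81 d; minimum DO ≈ 5.17 mg/L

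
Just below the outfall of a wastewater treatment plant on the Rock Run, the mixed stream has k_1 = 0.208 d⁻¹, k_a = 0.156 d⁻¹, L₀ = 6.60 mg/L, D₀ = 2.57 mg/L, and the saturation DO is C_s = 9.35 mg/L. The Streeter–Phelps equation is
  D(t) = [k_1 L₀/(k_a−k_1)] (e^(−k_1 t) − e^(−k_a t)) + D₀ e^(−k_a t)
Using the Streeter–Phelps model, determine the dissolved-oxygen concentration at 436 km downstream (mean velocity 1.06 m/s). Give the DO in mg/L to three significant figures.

DO ≈ 5.37 mg/L

Travel time t = x/v = 436 km / (1.06 m/s) = 436000 m / 1.06 m/s = 411300 s = 4.761 d.
k_1 L₀/(k_a−k_1) = 0.208×6.60/(0.156−0.208) = 1.373/-0.05200 = -26.40 mg/L.
e^(−k_1 t) = e^(−0.208×4.761) = 0.3715; e^(−k_a t) = e^(−0.156×4.761) = 0.4758.
D = -26.40 × (0.3715 − 0.4758) + 2.57 × 0.4758 = 2.755 + 1.223 = 3.978 mg/L.
DO = C_s − D = 9.35 − 3.978 = 5.372 mg/L.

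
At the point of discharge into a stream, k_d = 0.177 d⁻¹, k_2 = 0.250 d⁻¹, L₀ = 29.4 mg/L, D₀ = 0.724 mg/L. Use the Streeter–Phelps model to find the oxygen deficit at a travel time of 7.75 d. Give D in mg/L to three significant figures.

k_d L₀/(k_2−k_d) = 0.177×29.4/(0.250−0.177) = 5.204/0.07300 = 71.28 mg/L.
e^(−k_d t) = e^(−0.177×7.750) = 0.2537; e^(−k_2 t) = e^(−0.250×7.750) = 0.1441.
D = 71.28 × (0.2537 − 0.1441) + 0.724 × 0.1441 = 7.813 + 0.1043 = 7.917 mg/L.

D ≈ 7.92 mg/L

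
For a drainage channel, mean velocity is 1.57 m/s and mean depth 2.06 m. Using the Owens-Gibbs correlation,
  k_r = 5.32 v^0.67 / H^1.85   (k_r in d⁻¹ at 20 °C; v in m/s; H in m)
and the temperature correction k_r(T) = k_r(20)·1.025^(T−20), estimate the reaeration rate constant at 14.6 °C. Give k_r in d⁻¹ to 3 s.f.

k_r ≈ 1.65 d⁻¹

k_r(20) = 5.32 × 1.57^0.67 / 2.06^1.85 = 5.32 × 1.353 / 3.808 = 1.890 d⁻¹.
k_r(14.6) = 1.890 × 1.025^(14.6−20) = 1.890 × 0.8752 = 1.654 d⁻¹.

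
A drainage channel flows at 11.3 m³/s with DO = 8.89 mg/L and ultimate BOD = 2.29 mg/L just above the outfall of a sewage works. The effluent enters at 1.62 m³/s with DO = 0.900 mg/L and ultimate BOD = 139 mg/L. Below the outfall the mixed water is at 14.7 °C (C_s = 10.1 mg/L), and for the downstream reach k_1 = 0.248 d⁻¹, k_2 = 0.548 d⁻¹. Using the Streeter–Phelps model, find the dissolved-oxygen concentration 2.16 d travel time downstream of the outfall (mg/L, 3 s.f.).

DO ≈ 4.94 mg/L

Mixed DO = (11.3×8.89 + 1.62×0.900)/(11.3+1.62) = 101.9/12.92 = 7.888 mg/L.
Mixed L₀ = (11.3×2.29 + 1.62×139)/(12.92) = 251.1/12.92 = 19.43 mg/L.
Initial deficit D₀ = C_s − DO₀ = 10.1 − 7.888 = 2.212 mg/L.
D(2.16) = [0.248×19.43/(0.548−0.248)](e^(−0.248×2.16) − e^(−0.548×2.16)) + 2.212 e^(−0.548×2.16)
= 16.06 × (0.5853 − 0.3062) + 2.212 × 0.3062 = 5.161 mg/L.
DO = 10.1 − 5.161 = 4.939 mg/L.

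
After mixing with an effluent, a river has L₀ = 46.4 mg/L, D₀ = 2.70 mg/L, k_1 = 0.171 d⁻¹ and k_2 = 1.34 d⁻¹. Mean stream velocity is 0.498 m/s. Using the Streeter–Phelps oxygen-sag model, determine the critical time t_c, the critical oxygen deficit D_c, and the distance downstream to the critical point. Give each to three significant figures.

With k_2/k_1 = 7.836 and 1 − D₀(k_2−k_1)/(k_1 L₀) = 0.6022,
t_c = ln(7.836 × 0.6022) / (1.34 − 0.171) = ln(4.719) / 1.169 = 1.552/1.169 = 1.327 d.
L(t_c) = L₀ e^(−k_1 t_c) = 46.4 × 0.7969 = 36.98 mg/L, and at the critical point k_2 D_c = k_1 L, so D_c = (0.171/1.34) × 36.98 = 4.719 mg/L.
x_c = v t_c = 0.498 m/s × 1.327 d × 86400 s/d = 57110 m ≈ 57.1 km.

t_c ≈ 1.33 d; D_c ≈ 4.72 mg/L; x_c ≈ 57.1 km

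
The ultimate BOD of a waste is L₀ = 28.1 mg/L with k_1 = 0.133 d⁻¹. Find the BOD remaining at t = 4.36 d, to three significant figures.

L_t = L₀ e^(−k_1 t) = 28.1 × e^(−0.133×4.36) = 28.1 × 0.5600 = 15.74 mg/L.

L ≈ 15.7 mg/L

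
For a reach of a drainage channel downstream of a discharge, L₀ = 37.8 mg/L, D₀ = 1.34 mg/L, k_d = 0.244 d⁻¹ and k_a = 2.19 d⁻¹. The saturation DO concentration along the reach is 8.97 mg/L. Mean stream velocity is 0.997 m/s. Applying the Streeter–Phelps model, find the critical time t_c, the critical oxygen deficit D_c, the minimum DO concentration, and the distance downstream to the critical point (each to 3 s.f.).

t_c ≈ 0.957 d; D_c ≈ 3.33 mg/L; min DO ≈ 5.64 mg/L; x_c ≈ 82.4 km

At the critical point dD/dt = 0, so k_d L₀ e^(−k_d t) = k_a D. Substituting D(t) from the Streeter–Phelps equation and solving for t gives
t_c = ln[(k_a/k_d)(1 − D₀(k_a−k_d)/(k_d L₀))] / (k_a−k_d).
Here k_a−k_d = 1.946 d⁻¹ and 1 − D₀(k_a−k_d)/(k_d L₀) = 1 − 1.34×1.946/(0.244×37.8) = 0.7173, so
t_c = ln(8.975 × 0.7173) / 1.946 = 1.862 / 1.946 = 0.9569 d.
D_c = (k_d/k_a) L₀ e^(−k_d t_c) = (0.244/2.19) × 37.8 × e^(−0.244×0.9569) = 0.1114 × 37.8 × 0.7918 = 3.335 mg/L.
Minimum DO = C_s − D_c = 8.97 − 3.335 = 5.635 mg/L.
x_c = v t_c = 0.997 m/s × 0.9569 d × 86400 s/d = 82430 m ≈ 82.4 km.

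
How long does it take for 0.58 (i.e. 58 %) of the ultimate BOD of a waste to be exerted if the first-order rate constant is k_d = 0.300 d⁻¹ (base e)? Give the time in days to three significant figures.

y/L₀ = 1 − e^(−k_d t) = 0.58 ⇒ e^(−k_d t) = 0.420
t = −ln(0.420) / 0.300 = 0.8675 / 0.300 = 2.892 d.

t ≈ 2.89 d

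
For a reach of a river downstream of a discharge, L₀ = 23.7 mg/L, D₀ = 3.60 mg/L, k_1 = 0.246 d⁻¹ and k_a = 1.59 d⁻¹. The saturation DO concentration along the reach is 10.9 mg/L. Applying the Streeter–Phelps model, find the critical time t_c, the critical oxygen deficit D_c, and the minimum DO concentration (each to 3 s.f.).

t_c ≈ 0.0706 d; D_c ≈ 3.60 mg/L; min DO ≈ 7.30 mg/L

With k_a/k_1 = 6.463 and 1 − D₀(k_a−k_1)/(k_1 L₀) = 0.1701,
t_c = ln(6.463 × 0.1701) / (1.59 − 0.246) = ln(1.100) / 1.344 = 0.09487/1.344 = 0.07059 d.
D_c = (k_1/k_a) L₀ e^(−k_1 t_c) = (0.246/1.59) × 23.7 × e^(−0.246×0.07059) = 0.1547 × 23.7 × 0.9828 = 3.604 mg/L.
Minimum DO = C_s − D_c = 10.9 − 3.604 = 7.296 mg/L.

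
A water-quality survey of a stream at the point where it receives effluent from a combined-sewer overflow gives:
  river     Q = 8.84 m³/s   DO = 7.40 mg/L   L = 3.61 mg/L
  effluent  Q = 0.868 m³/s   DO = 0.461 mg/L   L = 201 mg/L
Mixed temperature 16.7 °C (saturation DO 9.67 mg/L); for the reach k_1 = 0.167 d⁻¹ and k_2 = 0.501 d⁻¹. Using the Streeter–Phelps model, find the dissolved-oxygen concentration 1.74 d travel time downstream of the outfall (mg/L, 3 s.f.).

Mixed DO = (8.84×7.40 + 0.868×0.461)/(8.84+0.868) = 65.82/9.708 = 6.780 mg/L.
Mixed L₀ = (8.84×3.61 + 0.868×201)/(9.708) = 206.4/9.708 = 21.26 mg/L.
Initial deficit D₀ = C_s − DO₀ = 9.67 − 6.780 = 2.890 mg/L.
D(1.74) = [0.167×21.26/(0.501−0.167)](e^(−0.167×1.74) − e^(−0.501×1.74)) + 2.890 e^(−0.501×1.74)
= 10.63 × (0.7478 − 0.4182) + 2.890 × 0.4182 = 4.712 mg/L.
DO = 9.67 − 4.712 = 4.958 mg/L.

DO ≈ 4.96 mg/L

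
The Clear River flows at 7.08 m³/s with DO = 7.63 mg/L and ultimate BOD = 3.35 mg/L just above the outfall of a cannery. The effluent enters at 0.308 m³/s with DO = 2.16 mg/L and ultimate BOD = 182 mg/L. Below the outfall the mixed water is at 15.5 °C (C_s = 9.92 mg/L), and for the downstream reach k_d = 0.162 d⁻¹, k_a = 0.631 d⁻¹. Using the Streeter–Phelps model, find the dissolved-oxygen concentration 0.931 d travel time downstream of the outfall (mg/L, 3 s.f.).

Mixed DO = (7.08×7.63 + 0.308×2.16)/(7.08+0.308) = 54.69/7.388 = 7.402 mg/L.
Mixed L₀ = (7.08×3.35 + 0.308×182)/(7.388) = 79.77/7.388 = 10.80 mg/L.
Initial deficit D₀ = C_s − DO₀ = 9.92 − 7.402 = 2.518 mg/L.
D(0.931) = [0.162×10.80/(0.631−0.162)](e^(−0.162×0.931) − e^(−0.631×0.931)) + 2.518 e^(−0.631×0.931)
= 3.730 × (0.8600 − 0.5557) + 2.518 × 0.5557 = 2.534 mg/L.
DO = 9.92 − 2.534 = 7.386 mg/L.

DO ≈ 7.39 mg/L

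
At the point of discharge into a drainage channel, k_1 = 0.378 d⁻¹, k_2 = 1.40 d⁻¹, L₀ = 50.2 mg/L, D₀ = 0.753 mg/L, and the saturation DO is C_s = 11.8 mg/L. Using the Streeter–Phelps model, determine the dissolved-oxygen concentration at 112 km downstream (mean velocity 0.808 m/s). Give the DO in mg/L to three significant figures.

Travel time t = x/v = 112 km / (0.808 m/s) = 112000 m / 0.808 m/s = 138600 s = 1.604 d.
k_1 L₀/(k_2−k_1) = 0.378×50.2/(1.40−0.378) = 18.98/1.022 = 18.57 mg/L.
e^(−k_1 t) = e^(−0.378×1.604) = 0.5453; e^(−k_2 t) = e^(−1.40×1.604) = 0.1058.
D = 18.57 × (0.5453 − 0.1058) + 0.753 × 0.1058 = 8.160 + 0.07968 = 8.239 mg/L.
DO = C_s − D = 11.8 − 8.239 = 3.561 mg/L.

DO ≈ 3.56 mg/L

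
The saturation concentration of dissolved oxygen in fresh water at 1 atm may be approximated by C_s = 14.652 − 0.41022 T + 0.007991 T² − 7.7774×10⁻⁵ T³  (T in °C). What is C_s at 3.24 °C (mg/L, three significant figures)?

C_s ≈ 13.4 mg/L

C_s = 14.652 − 0.41022×3.24 + 0.007991×3.24² − 7.7774×10⁻⁵×3.24³ = 13.40 mg/L.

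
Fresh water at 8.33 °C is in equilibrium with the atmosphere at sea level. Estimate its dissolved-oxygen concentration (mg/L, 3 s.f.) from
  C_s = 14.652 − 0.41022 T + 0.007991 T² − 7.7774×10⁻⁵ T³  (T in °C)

C_s = 14.652 − 0.41022×8.33 + 0.007991×8.33² − 7.7774×10⁻⁵×8.33³ = 11.74 mg/L.

C_s ≈ 11.7 mg/L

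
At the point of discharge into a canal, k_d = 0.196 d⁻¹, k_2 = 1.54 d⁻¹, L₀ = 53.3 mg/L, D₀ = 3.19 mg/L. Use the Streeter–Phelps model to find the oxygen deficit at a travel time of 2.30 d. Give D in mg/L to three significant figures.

k_d L₀/(k_2−k_d) = 0.196×53.3/(1.54−0.196) = 10.45/1.344 = 7.773 mg/L.
e^(−k_d t) = e^(−0.196×2.300) = 0.6371; e^(−k_2 t) = e^(−1.54×2.300) = 0.02896.
D = 7.773 × (0.6371 − 0.02896) + 3.19 × 0.02896 = 4.727 + 0.09237 = 4.820 mg/L.

D ≈ 4.82 mg/L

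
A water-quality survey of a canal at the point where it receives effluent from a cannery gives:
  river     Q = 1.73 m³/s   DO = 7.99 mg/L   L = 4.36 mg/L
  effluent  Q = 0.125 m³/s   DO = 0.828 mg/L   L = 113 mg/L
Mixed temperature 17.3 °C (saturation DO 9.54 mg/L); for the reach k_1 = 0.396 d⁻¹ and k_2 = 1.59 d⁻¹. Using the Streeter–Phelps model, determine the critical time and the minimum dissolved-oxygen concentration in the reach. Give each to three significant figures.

Mixed DO = (1.73×7.99 + 0.125×0.828)/(1.73+0.125) = 13.93/1.855 = 7.507 mg/L.
Mixed L₀ = (1.73×4.36 + 0.125×113)/(1.855) = 21.67/1.855 = 11.68 mg/L.
Initial deficit D₀ = C_s − DO₀ = 9.54 − 7.507 = 2.033 mg/L.
t_c = (1/1.194) ln[(1.59/0.396)(1 − 2.033×1.194/(0.396×11.68))] = 0.8375 × ln(1.908) = 0.5413 d.
D_c = (0.396/1.59) × 11.68 × e^(−0.396×0.5413) = 0.2491 × 11.68 × 0.8071 = 2.348 mg/L.
Minimum DO = 9.54 − 2.348 = 7.192 mg/L.

t_c ≈ 0.541 d; minimum DO ≈ 7.19 mg/L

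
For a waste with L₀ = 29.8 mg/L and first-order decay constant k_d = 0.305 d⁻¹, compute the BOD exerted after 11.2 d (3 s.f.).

y_t = L₀(1 − e^(−k_d t)) = 29.8 × (1 − e^(−0.305×11.2))
= 29.8 × (1 − 0.03284) = 29.8 × 0.9672 = 28.82 mg/L.

y ≈ 28.8 mg/L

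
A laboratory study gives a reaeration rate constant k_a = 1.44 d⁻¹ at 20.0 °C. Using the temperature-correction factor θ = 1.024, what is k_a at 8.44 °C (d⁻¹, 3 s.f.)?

k_a(T₂) = k_a(T₁) · θ^(T₂−T₁) = 1.44 × 1.024^(8.44−20.0)
= 1.44 × 1.024^-11.6 = 1.44 × 0.7602 = 1.095 d⁻¹.

k_a ≈ 1.09 d⁻¹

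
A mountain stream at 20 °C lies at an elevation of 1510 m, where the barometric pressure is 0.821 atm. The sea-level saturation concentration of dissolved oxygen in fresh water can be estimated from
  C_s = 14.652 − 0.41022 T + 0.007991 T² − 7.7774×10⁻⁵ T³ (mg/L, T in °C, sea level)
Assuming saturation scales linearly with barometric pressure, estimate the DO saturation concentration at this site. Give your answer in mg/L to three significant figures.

C_s ≈ 7.41 mg/L

At sea level: C_s = 14.652 − 0.41022×20 + 0.007991×20² − 7.7774×10⁻⁵×20³ = 9.022 mg/L.
Pressure correction: C_s' = 9.022 × 0.821 = 7.407 mg/L.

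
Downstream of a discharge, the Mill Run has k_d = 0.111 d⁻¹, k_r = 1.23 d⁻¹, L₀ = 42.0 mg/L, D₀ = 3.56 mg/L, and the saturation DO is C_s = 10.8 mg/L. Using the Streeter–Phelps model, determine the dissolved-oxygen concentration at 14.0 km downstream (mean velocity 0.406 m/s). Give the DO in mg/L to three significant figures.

Travel time t = x/v = 14.0 km / (0.406 m/s) = 14000 m / 0.406 m/s = 34480 s = 0.3991 d.
k_d L₀/(k_r−k_d) = 0.111×42.0/(1.23−0.111) = 4.662/1.119 = 4.166 mg/L.
e^(−k_d t) = e^(−0.111×0.3991) = 0.9567; e^(−k_r t) = e^(−1.23×0.3991) = 0.6121.
D = 4.166 × (0.9567 − 0.6121) + 3.56 × 0.6121 = 1.436 + 2.179 = 3.615 mg/L.
DO = C_s − D = 10.8 − 3.615 = 7.185 mg/L.

DO ≈ 7.19 mg/L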